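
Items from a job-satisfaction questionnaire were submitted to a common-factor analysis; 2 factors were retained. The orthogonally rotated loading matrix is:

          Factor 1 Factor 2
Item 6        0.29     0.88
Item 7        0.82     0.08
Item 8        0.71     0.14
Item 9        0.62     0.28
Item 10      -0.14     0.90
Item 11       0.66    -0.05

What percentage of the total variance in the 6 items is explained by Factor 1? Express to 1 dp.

SS loadings for Factor 1 = 0.29² + 0.82² + 0.71² + 0.62² + (-0.14)² + 0.66² = 2.1002
With 6 standardized items, total variance = 6. Proportion = 2.1002/6 = 0.3500 → 35.00%.

35.0%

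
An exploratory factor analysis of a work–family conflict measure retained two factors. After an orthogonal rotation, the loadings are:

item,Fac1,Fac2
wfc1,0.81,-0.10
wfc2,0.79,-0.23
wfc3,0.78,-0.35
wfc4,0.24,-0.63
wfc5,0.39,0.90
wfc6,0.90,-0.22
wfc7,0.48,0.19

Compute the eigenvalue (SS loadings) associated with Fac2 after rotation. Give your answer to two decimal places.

1.48

SS loadings for Fac2 = (-0.10)² + (-0.23)² + (-0.35)² + (-0.63)² + 0.90² + (-0.22)² + 0.19² = 0.0100 + 0.0529 + 0.1225 + 0.3969 + 0.8100 + 0.0484 + 0.0361 = 1.4768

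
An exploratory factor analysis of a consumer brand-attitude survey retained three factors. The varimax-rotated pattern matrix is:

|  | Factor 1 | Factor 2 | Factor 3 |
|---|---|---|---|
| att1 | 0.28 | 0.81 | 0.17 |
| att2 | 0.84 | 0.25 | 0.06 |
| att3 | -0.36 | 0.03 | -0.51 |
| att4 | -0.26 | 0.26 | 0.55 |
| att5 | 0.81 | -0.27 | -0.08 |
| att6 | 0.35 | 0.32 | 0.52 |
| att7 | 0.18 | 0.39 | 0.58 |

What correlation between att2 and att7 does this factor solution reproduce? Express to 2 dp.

r̂ = Σ λ_i·λ_j across factors = (0.84)(0.18) + (0.25)(0.39) + (0.06)(0.58)
  = +0.1512 +0.0975 +0.0348 = 0.2835

0.28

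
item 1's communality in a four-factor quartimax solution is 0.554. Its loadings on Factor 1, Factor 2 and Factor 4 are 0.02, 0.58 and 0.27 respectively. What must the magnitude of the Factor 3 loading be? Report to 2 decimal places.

Under orthogonal rotation h² = Σλ², so λ_Factor 3² = h² − (0.4097) = 0.554 − 0.4097 = 0.1443.
|λ| = √0.1443 = 0.3799.

0.38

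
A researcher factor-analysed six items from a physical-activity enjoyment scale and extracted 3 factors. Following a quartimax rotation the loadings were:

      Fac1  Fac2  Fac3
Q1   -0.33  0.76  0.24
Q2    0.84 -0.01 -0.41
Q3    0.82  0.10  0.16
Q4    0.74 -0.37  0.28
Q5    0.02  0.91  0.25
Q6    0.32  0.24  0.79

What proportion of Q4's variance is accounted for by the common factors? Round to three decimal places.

h² = 0.74² + (-0.37)² + 0.28² = 0.5476 + 0.1369 + 0.0784 = 0.7629

0.763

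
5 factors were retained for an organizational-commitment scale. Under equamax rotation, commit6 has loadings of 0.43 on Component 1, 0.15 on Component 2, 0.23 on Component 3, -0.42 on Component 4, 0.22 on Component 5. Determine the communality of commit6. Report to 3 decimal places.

0.485

h² = 0.43² + 0.15² + 0.23² + (-0.42)² + 0.22² = 0.1849 + 0.0225 + 0.0529 + 0.1764 + 0.0484 = 0.4851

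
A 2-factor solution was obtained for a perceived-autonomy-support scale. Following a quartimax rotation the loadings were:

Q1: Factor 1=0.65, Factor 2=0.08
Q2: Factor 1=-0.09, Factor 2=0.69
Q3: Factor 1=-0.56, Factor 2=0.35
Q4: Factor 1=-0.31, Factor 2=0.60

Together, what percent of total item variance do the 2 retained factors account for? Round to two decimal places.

SS loadings by factor: 0.8403, 0.9650; total = 1.8053.
Total variance with 4 standardized items is 4, so the solution explains 1.8053/4 = 0.4513 = 45.13%.

45.13%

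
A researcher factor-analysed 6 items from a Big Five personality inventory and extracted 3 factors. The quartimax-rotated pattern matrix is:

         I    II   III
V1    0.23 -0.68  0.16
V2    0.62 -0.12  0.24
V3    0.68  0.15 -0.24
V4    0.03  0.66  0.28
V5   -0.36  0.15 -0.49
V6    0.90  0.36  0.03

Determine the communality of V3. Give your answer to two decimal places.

0.54

h² = 0.68² + 0.15² + (-0.24)² = 0.4624 + 0.0225 + 0.0576 = 0.5425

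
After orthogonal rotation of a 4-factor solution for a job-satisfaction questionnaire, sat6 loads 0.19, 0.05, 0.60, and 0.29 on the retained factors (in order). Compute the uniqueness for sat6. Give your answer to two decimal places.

h² = 0.19² + 0.05² + 0.60² + 0.29² = 0.0361 + 0.0025 + 0.3600 + 0.0841 = 0.4827
Uniqueness u² = 1 − h² = 1 − 0.4827 = 0.5173

0.52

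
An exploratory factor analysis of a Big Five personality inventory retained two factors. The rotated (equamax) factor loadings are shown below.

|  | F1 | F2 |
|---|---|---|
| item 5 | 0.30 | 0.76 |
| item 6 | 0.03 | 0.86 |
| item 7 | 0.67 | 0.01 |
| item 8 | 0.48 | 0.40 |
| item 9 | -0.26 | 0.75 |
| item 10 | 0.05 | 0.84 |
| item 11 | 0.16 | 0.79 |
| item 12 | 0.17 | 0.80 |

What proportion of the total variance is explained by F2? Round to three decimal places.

SS loadings for F2 = 0.76² + 0.86² + 0.01² + 0.40² + 0.75² + 0.84² + 0.79² + 0.80² = 4.0095
Proportion of variance = 4.0095 / 8 = 0.5012.

0.501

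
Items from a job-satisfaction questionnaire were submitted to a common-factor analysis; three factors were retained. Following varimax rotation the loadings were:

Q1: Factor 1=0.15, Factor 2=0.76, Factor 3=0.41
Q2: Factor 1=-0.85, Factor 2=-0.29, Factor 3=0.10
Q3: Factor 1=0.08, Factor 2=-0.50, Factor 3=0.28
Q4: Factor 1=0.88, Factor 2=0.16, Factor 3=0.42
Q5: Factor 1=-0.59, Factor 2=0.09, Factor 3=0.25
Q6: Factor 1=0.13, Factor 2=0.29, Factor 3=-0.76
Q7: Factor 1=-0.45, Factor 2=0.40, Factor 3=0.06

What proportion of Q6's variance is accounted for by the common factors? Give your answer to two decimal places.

h² = 0.13² + 0.29² + (-0.76)² = 0.0169 + 0.0841 + 0.5776 = 0.6786

0.68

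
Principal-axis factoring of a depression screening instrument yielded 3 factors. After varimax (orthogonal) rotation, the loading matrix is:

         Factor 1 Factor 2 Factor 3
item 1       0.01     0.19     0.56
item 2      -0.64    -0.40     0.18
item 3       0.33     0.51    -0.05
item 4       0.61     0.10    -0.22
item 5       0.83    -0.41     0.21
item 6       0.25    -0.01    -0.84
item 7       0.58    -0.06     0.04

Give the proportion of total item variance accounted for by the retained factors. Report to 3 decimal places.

Communalities: 0.3498, 0.6020, 0.3715, 0.4305, 0.9011, 0.7682, 0.3416; Σh² = 3.7647.
Total variance with 7 standardized items is 7, so the solution explains 3.7647/7 = 0.5378.

0.538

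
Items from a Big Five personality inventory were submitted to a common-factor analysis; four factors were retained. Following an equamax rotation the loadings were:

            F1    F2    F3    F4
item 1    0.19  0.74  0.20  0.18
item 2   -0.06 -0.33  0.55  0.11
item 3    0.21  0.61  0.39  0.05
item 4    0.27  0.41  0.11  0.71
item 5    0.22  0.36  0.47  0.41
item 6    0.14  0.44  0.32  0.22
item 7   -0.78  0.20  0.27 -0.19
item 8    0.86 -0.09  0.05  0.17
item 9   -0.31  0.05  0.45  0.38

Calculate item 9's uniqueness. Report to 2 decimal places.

0.55

h² = (-0.31)² + 0.05² + 0.45² + 0.38² = 0.0961 + 0.0025 + 0.2025 + 0.1444 = 0.4455
Uniqueness u² = 1 − h² = 1 − 0.4455 = 0.5545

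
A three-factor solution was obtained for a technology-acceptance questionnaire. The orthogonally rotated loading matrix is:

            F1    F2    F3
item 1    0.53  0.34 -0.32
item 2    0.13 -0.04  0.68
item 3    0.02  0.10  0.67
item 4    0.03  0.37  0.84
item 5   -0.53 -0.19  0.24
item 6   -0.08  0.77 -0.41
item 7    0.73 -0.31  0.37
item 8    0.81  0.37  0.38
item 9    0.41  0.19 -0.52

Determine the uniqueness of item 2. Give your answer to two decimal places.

h² = 0.13² + (-0.04)² + 0.68² = 0.0169 + 0.0016 + 0.4624 = 0.4809
Uniqueness u² = 1 − h² = 1 − 0.4809 = 0.5191

0.52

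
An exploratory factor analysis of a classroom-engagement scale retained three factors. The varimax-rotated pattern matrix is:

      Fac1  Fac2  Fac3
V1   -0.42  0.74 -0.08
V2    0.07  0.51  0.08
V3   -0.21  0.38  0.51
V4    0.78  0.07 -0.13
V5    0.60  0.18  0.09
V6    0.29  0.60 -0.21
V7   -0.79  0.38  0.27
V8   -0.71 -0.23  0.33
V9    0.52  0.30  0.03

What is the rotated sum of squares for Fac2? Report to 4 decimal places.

SS loadings for Fac2 = 0.74² + 0.51² + 0.38² + 0.07² + 0.18² + 0.60² + 0.38² + (-0.23)² + 0.30² = 0.5476 + 0.2601 + 0.1444 + 0.0049 + 0.0324 + 0.3600 + 0.1444 + 0.0529 + 0.0900 = 1.6367

1.6367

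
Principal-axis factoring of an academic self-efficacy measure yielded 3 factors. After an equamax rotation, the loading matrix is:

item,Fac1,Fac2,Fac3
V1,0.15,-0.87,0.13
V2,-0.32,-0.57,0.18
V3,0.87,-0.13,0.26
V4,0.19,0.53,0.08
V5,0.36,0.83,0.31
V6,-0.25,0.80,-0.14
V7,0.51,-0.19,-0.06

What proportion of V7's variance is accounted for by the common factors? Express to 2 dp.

h² = 0.51² + (-0.19)² + (-0.06)² = 0.2601 + 0.0361 + 0.0036 = 0.2998

0.30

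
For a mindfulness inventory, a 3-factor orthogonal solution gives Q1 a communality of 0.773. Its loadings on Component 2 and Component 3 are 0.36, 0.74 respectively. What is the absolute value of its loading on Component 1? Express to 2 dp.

Under orthogonal rotation h² = Σλ², so λ_Component 1² = h² − (0.6772) = 0.773 − 0.6772 = 0.0958.
|λ| = √0.0958 = 0.3095.

0.31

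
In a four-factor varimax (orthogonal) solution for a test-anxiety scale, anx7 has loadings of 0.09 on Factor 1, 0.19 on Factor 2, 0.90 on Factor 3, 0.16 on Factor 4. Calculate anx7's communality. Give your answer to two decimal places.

0.88

h² = 0.09² + 0.19² + 0.90² + 0.16² = 0.0081 + 0.0361 + 0.8100 + 0.0256 = 0.8798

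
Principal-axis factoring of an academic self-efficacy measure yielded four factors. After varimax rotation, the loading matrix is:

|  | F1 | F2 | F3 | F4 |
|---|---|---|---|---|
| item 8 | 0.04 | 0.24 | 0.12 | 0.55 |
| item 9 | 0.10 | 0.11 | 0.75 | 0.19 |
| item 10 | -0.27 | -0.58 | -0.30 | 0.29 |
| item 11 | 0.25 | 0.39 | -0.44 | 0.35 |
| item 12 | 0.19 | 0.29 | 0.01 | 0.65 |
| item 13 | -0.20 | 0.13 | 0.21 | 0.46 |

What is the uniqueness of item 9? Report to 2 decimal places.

h² = 0.10² + 0.11² + 0.75² + 0.19² = 0.0100 + 0.0121 + 0.5625 + 0.0361 = 0.6207
Uniqueness u² = 1 − h² = 1 − 0.6207 = 0.3793

0.38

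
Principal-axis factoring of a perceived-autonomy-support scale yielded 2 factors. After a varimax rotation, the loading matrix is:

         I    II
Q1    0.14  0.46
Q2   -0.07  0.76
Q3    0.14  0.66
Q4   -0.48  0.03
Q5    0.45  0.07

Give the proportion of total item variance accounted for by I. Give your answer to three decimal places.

0.095

SS loadings for I = 0.14² + (-0.07)² + 0.14² + (-0.48)² + 0.45² = 0.4770
Proportion of variance = 0.4770 / 5 = 0.0954.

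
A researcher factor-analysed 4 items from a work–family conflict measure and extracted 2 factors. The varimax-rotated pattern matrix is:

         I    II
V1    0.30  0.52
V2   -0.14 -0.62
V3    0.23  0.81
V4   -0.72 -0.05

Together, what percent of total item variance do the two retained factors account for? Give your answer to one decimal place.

SS loadings by factor: 0.6809, 1.3134; total = 1.9943.
Total variance with 4 standardized items is 4, so the solution explains 1.9943/4 = 0.4986 = 49.86%.

49.9%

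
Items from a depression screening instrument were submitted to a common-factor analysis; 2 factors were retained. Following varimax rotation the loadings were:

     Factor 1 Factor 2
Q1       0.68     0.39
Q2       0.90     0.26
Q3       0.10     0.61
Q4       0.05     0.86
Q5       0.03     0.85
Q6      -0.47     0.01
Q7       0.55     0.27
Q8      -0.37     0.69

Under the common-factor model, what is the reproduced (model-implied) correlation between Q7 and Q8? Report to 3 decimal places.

r̂ = Σ λ_i·λ_j across factors = (0.55)(-0.37) + (0.27)(0.69)
  = -0.2035 +0.1863 = -0.0172

-0.017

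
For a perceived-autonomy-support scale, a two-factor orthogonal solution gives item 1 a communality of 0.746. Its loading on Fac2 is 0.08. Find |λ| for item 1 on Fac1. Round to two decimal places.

Under orthogonal rotation h² = Σλ², so λ_Fac1² = h² − (0.0064) = 0.746 − 0.0064 = 0.7396.
|λ| = √0.7396 = 0.8600.

0.86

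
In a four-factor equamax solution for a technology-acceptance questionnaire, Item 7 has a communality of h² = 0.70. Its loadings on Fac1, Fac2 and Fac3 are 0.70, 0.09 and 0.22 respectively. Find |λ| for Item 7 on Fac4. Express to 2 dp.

0.39

Under orthogonal rotation h² = Σλ², so λ_Fac4² = h² − (0.5465) = 0.70 − 0.5465 = 0.1535.
|λ| = √0.1535 = 0.3918.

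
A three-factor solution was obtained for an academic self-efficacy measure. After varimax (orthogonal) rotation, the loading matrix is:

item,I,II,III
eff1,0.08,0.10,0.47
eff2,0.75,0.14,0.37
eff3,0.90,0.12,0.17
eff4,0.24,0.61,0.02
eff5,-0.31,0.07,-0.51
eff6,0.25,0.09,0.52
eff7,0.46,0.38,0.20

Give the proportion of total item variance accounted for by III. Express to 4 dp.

0.1368

SS loadings for III = 0.47² + 0.37² + 0.17² + 0.02² + (-0.51)² + 0.52² + 0.20² = 0.9576
Proportion of variance = 0.9576 / 7 = 0.1368.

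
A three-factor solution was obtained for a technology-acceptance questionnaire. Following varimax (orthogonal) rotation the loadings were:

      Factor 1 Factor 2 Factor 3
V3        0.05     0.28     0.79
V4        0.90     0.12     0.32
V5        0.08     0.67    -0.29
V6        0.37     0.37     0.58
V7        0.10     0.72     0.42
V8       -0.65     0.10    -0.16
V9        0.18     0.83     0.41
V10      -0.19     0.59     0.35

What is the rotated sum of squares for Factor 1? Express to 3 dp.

SS loadings for Factor 1 = 0.05² + 0.90² + 0.08² + 0.37² + 0.10² + (-0.65)² + 0.18² + (-0.19)² = 0.0025 + 0.8100 + 0.0064 + 0.1369 + 0.0100 + 0.4225 + 0.0324 + 0.0361 = 1.4568

1.457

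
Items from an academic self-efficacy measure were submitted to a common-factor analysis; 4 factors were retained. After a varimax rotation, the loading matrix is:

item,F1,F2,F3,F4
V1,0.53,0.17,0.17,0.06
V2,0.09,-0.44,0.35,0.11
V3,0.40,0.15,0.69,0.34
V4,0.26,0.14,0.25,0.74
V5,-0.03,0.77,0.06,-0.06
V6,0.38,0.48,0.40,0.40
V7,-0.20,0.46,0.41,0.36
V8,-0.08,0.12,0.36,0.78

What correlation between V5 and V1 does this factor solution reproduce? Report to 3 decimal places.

0.122

r̂ = Σ λ_i·λ_j across factors = (-0.03)(0.53) + (0.77)(0.17) + (0.06)(0.17) + (-0.06)(0.06)
  = -0.0159 +0.1309 +0.0102 -0.0036 = 0.1216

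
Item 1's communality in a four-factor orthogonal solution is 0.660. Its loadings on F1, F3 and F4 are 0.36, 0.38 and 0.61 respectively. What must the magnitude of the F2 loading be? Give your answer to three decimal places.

0.118

Under orthogonal rotation h² = Σλ², so λ_F2² = h² − (0.6461) = 0.660 − 0.6461 = 0.0139.
|λ| = √0.0139 = 0.1179.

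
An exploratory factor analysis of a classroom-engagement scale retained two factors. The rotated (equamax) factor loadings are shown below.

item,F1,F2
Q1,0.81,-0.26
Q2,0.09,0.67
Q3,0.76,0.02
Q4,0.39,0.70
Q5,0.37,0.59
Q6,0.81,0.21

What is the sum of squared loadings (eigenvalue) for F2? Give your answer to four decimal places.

SS loadings for F2 = (-0.26)² + 0.67² + 0.02² + 0.70² + 0.59² + 0.21² = 0.0676 + 0.4489 + 0.0004 + 0.4900 + 0.3481 + 0.0441 = 1.3991

1.3991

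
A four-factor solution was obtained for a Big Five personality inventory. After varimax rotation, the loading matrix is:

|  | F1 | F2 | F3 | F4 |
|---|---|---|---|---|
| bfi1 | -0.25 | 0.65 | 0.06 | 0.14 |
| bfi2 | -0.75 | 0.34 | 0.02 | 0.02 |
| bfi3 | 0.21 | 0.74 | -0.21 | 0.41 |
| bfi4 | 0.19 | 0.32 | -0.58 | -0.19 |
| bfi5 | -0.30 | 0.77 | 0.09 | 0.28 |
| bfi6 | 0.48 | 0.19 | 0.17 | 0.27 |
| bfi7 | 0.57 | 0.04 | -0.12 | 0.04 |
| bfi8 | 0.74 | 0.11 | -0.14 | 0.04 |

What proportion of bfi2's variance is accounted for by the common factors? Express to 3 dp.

h² = (-0.75)² + 0.34² + 0.02² + 0.02² = 0.5625 + 0.1156 + 0.0004 + 0.0004 = 0.6789

0.679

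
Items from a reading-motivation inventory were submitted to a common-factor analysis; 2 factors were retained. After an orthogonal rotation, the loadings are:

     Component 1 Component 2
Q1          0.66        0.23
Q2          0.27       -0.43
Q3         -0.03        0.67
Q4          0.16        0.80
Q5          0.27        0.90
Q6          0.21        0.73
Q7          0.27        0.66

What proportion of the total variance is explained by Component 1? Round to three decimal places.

SS loadings for Component 1 = 0.66² + 0.27² + (-0.03)² + 0.16² + 0.27² + 0.21² + 0.27² = 0.7249
Proportion of variance = 0.7249 / 7 = 0.1036.

0.104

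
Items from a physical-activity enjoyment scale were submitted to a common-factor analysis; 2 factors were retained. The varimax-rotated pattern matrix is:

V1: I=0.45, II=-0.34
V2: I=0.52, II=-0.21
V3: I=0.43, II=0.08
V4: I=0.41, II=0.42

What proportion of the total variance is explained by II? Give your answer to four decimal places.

SS loadings for II = (-0.34)² + (-0.21)² + 0.08² + 0.42² = 0.3425
Proportion of variance = 0.3425 / 4 = 0.0856.

0.0856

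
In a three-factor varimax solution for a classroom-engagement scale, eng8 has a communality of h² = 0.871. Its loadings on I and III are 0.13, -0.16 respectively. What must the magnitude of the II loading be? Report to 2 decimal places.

0.91

Under orthogonal rotation h² = Σλ², so λ_II² = h² − (0.0425) = 0.871 − 0.0425 = 0.8285.
|λ| = √0.8285 = 0.9102.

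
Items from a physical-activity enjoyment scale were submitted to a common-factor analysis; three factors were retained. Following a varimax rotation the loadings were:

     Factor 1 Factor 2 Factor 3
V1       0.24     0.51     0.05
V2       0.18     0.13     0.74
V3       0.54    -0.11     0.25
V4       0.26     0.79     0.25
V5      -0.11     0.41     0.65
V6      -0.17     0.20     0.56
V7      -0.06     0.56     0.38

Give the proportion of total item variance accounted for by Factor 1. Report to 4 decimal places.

SS loadings for Factor 1 = 0.24² + 0.18² + 0.54² + 0.26² + (-0.11)² + (-0.17)² + (-0.06)² = 0.4938
Proportion of variance = 0.4938 / 7 = 0.0705.

0.0705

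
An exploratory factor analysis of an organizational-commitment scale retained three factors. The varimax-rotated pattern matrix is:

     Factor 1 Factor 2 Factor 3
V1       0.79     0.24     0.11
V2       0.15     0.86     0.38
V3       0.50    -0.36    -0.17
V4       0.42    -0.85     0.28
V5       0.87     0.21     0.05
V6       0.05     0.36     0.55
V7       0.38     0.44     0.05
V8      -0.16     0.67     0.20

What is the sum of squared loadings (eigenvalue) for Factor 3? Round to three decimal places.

0.611

SS loadings for Factor 3 = 0.11² + 0.38² + (-0.17)² + 0.28² + 0.05² + 0.55² + 0.05² + 0.20² = 0.0121 + 0.1444 + 0.0289 + 0.0784 + 0.0025 + 0.3025 + 0.0025 + 0.0400 = 0.6113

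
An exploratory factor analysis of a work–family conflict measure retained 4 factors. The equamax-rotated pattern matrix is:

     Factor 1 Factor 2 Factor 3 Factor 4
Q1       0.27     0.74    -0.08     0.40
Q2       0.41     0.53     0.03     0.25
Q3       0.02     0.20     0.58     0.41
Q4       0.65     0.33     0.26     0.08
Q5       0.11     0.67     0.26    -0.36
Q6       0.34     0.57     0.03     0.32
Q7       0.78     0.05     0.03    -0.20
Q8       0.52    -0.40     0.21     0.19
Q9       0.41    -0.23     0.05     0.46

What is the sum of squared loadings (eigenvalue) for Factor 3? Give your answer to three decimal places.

0.527

SS loadings for Factor 3 = (-0.08)² + 0.03² + 0.58² + 0.26² + 0.26² + 0.03² + 0.03² + 0.21² + 0.05² = 0.0064 + 0.0009 + 0.3364 + 0.0676 + 0.0676 + 0.0009 + 0.0009 + 0.0441 + 0.0025 = 0.5273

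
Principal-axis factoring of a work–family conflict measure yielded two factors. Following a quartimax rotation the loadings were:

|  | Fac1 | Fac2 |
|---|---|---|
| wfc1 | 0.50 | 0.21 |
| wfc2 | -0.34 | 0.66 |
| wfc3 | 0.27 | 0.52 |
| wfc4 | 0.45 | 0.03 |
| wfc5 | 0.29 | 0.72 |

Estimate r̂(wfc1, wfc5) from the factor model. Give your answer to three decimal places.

0.296

r̂ = Σ λ_i·λ_j across factors = (0.50)(0.29) + (0.21)(0.72)
  = +0.1450 +0.1512 = 0.2962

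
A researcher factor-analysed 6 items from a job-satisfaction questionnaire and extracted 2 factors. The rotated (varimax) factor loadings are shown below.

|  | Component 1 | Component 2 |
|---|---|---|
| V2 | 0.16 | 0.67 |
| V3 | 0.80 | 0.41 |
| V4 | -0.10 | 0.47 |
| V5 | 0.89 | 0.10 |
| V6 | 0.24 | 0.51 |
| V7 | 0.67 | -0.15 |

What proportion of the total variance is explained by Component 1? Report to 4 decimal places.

0.3290

SS loadings for Component 1 = 0.16² + 0.80² + (-0.10)² + 0.89² + 0.24² + 0.67² = 1.9742
Proportion of variance = 1.9742 / 6 = 0.3290.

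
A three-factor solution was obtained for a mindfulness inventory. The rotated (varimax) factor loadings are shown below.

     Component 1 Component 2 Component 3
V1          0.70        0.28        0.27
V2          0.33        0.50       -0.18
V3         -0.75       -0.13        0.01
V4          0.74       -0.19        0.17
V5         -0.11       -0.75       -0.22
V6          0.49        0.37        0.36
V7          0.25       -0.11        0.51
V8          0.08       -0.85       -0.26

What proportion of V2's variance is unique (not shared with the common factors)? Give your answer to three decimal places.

h² = 0.33² + 0.50² + (-0.18)² = 0.1089 + 0.2500 + 0.0324 = 0.3913
Uniqueness u² = 1 − h² = 1 − 0.3913 = 0.6087

0.609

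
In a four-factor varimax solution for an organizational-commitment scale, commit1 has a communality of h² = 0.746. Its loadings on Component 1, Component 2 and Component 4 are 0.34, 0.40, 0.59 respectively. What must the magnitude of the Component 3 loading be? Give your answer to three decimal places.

0.350

Under orthogonal rotation h² = Σλ², so λ_Component 3² = h² − (0.6237) = 0.746 − 0.6237 = 0.1223.
|λ| = √0.1223 = 0.3497.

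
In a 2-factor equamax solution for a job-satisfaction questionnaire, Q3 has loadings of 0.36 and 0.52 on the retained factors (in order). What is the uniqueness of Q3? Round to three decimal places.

0.600

h² = 0.36² + 0.52² = 0.1296 + 0.2704 = 0.4000
Uniqueness u² = 1 − h² = 1 − 0.4000 = 0.6000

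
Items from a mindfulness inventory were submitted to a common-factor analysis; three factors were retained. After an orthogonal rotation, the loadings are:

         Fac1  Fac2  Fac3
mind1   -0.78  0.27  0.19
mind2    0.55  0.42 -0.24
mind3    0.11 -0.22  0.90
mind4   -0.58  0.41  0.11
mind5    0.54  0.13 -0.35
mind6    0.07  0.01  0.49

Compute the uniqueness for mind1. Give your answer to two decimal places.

0.28

h² = (-0.78)² + 0.27² + 0.19² = 0.6084 + 0.0729 + 0.0361 = 0.7174
Uniqueness u² = 1 − h² = 1 − 0.7174 = 0.2826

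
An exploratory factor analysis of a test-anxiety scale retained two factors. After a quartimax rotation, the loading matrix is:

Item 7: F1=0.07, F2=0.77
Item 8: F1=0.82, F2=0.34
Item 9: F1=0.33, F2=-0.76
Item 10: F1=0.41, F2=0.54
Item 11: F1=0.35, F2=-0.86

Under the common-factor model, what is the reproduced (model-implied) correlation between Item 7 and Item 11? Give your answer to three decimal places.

-0.638

r̂ = Σ λ_i·λ_j across factors = (0.07)(0.35) + (0.77)(-0.86)
  = +0.0245 -0.6622 = -0.6377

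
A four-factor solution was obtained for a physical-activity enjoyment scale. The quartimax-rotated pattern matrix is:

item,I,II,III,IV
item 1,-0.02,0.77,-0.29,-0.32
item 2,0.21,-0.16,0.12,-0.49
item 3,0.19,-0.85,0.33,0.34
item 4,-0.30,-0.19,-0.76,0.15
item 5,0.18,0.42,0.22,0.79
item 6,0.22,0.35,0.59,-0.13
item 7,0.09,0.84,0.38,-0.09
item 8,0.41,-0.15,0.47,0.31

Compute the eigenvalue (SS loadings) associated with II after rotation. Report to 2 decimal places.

SS loadings for II = 0.77² + (-0.16)² + (-0.85)² + (-0.19)² + 0.42² + 0.35² + 0.84² + (-0.15)² = 0.5929 + 0.0256 + 0.7225 + 0.0361 + 0.1764 + 0.1225 + 0.7056 + 0.0225 = 2.4041

2.40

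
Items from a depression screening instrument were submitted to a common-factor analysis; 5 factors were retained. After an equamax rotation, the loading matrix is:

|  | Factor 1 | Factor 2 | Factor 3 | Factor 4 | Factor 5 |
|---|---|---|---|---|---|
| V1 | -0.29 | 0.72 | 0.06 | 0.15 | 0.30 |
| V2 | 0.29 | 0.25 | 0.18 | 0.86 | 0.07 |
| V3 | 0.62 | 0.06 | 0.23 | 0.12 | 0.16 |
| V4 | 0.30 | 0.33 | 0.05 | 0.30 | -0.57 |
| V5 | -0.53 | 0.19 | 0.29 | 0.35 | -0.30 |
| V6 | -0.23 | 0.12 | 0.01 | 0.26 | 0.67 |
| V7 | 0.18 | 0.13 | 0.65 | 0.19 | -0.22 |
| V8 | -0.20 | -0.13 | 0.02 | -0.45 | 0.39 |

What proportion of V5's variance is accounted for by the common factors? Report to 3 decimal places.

0.614

h² = (-0.53)² + 0.19² + 0.29² + 0.35² + (-0.30)² = 0.2809 + 0.0361 + 0.0841 + 0.1225 + 0.0900 = 0.6136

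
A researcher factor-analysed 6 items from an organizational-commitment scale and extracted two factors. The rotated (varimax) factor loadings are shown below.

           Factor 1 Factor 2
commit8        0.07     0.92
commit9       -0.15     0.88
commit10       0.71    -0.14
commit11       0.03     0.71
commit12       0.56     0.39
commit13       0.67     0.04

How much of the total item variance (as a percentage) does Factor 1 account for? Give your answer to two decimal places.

SS loadings for Factor 1 = 0.07² + (-0.15)² + 0.71² + 0.03² + 0.56² + 0.67² = 1.2949
With 6 standardized items, total variance = 6. Proportion = 1.2949/6 = 0.2158 → 21.58%.

21.58%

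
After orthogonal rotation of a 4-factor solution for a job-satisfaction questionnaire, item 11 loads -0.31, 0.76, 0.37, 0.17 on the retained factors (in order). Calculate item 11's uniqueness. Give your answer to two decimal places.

0.16

h² = (-0.31)² + 0.76² + 0.37² + 0.17² = 0.0961 + 0.5776 + 0.1369 + 0.0289 = 0.8395
Uniqueness u² = 1 − h² = 1 − 0.8395 = 0.1605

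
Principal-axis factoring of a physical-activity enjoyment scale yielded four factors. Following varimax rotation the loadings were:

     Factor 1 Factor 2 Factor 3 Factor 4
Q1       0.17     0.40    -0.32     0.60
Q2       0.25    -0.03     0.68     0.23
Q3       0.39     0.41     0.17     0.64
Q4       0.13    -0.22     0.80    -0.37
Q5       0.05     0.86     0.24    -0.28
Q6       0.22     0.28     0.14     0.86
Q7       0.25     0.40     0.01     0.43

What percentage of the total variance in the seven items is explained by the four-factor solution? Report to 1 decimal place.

Communalities: 0.6513, 0.5787, 0.7587, 0.8422, 0.8781, 0.8860, 0.4075; Σh² = 5.0025.
Total variance with 7 standardized items is 7, so the solution explains 5.0025/7 = 0.7146 = 71.46%.

71.5%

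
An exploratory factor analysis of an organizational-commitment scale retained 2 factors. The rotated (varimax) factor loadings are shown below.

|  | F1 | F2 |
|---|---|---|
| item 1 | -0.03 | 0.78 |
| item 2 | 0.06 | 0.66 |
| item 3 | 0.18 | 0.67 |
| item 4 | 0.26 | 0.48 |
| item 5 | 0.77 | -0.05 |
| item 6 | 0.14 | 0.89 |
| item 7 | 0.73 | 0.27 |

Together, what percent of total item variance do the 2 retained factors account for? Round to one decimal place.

Communalities: 0.6093, 0.4392, 0.4813, 0.2980, 0.5954, 0.8117, 0.6058; Σh² = 3.8407.
Total variance with 7 standardized items is 7, so the solution explains 3.8407/7 = 0.5487 = 54.87%.

54.9%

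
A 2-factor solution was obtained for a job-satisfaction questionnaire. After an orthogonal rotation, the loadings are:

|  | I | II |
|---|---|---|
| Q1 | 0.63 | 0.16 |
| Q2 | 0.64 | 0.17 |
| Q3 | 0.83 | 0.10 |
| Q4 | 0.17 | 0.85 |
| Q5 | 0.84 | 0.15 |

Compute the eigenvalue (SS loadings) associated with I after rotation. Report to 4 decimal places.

2.2299

SS loadings for I = 0.63² + 0.64² + 0.83² + 0.17² + 0.84² = 0.3969 + 0.4096 + 0.6889 + 0.0289 + 0.7056 = 2.2299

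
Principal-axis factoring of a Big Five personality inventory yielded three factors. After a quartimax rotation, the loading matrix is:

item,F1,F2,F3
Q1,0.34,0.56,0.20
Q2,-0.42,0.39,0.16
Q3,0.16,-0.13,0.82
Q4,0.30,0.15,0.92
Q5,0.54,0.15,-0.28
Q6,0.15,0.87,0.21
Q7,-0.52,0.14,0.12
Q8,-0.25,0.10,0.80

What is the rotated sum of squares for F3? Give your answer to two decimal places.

2.36

SS loadings for F3 = 0.20² + 0.16² + 0.82² + 0.92² + (-0.28)² + 0.21² + 0.12² + 0.80² = 0.0400 + 0.0256 + 0.6724 + 0.8464 + 0.0784 + 0.0441 + 0.0144 + 0.6400 = 2.3613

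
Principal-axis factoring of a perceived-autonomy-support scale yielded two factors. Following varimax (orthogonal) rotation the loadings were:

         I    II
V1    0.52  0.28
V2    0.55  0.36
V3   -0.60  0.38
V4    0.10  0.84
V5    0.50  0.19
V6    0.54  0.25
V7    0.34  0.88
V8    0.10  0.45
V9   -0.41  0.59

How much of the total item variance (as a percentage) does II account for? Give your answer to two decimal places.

SS loadings for II = 0.28² + 0.36² + 0.38² + 0.84² + 0.19² + 0.25² + 0.88² + 0.45² + 0.59² = 2.4816
With 9 standardized items, total variance = 9. Proportion = 2.4816/9 = 0.2757 → 27.57%.

27.57%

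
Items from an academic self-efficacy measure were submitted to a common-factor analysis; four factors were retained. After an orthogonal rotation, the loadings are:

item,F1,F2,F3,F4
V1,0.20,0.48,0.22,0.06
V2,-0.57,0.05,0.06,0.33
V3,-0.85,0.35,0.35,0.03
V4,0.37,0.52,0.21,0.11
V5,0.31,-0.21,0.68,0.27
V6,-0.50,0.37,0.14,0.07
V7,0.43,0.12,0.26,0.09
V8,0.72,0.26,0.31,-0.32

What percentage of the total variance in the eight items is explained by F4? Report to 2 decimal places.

3.92%

SS loadings for F4 = 0.06² + 0.33² + 0.03² + 0.11² + 0.27² + 0.07² + 0.09² + (-0.32)² = 0.3138
With 8 standardized items, total variance = 8. Proportion = 0.3138/8 = 0.0392 → 3.92%.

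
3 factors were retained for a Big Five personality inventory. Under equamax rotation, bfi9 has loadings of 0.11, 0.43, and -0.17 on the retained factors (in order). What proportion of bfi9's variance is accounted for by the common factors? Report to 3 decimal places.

h² = 0.11² + 0.43² + (-0.17)² = 0.0121 + 0.1849 + 0.0289 = 0.2259

0.226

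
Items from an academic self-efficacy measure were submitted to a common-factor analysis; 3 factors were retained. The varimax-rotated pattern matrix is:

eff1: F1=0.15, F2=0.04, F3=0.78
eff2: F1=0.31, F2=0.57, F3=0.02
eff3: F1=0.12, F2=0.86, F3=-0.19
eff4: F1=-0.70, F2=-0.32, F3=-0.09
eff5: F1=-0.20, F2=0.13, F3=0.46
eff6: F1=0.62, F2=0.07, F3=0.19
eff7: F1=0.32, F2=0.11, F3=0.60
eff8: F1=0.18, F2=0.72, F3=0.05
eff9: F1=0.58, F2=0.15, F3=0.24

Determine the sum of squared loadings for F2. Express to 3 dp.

1.743

SS loadings for F2 = 0.04² + 0.57² + 0.86² + (-0.32)² + 0.13² + 0.07² + 0.11² + 0.72² + 0.15² = 0.0016 + 0.3249 + 0.7396 + 0.1024 + 0.0169 + 0.0049 + 0.0121 + 0.5184 + 0.0225 = 1.7433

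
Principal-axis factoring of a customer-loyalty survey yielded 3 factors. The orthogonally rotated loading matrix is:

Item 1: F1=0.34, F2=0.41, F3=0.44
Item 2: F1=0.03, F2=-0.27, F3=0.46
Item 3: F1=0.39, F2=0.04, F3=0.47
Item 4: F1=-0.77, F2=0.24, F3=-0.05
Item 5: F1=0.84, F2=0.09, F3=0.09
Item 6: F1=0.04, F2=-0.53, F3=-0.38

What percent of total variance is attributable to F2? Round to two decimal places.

9.82%

SS loadings for F2 = 0.41² + (-0.27)² + 0.04² + 0.24² + 0.09² + (-0.53)² = 0.5892
With 6 standardized items, total variance = 6. Proportion = 0.5892/6 = 0.0982 → 9.82%.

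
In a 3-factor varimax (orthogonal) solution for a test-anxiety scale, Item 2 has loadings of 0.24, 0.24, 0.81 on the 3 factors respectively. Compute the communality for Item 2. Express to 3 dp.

h² = 0.24² + 0.24² + 0.81² = 0.0576 + 0.0576 + 0.6561 = 0.7713

0.771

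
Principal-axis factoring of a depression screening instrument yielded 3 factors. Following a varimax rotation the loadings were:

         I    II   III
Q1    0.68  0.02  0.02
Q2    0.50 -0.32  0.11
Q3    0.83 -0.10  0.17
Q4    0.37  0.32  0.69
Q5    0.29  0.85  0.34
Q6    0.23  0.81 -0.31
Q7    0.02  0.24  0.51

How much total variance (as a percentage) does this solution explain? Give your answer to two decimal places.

61.66%

Communalities: 0.4632, 0.3645, 0.7278, 0.7154, 0.9222, 0.8051, 0.3181; Σh² = 4.3163.
Total variance with 7 standardized items is 7, so the solution explains 4.3163/7 = 0.6166 = 61.66%.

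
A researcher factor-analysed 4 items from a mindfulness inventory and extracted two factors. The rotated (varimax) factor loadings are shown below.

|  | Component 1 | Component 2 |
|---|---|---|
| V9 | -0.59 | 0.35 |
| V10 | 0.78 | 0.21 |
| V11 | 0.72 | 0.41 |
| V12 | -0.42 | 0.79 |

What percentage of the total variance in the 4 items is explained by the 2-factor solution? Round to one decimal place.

SS loadings by factor: 1.6513, 0.9588; total = 2.6101.
Total variance with 4 standardized items is 4, so the solution explains 2.6101/4 = 0.6525 = 65.25%.

65.3%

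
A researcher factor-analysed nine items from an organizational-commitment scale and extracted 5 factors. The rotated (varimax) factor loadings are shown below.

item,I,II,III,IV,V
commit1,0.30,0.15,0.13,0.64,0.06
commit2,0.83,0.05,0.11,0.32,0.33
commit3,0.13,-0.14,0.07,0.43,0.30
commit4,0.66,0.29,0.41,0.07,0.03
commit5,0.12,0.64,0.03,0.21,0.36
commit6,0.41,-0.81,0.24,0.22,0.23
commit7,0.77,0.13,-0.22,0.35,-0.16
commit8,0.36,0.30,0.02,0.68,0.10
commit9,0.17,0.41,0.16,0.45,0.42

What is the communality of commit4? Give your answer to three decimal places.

h² = 0.66² + 0.29² + 0.41² + 0.07² + 0.03² = 0.4356 + 0.0841 + 0.1681 + 0.0049 + 0.0009 = 0.6936

0.694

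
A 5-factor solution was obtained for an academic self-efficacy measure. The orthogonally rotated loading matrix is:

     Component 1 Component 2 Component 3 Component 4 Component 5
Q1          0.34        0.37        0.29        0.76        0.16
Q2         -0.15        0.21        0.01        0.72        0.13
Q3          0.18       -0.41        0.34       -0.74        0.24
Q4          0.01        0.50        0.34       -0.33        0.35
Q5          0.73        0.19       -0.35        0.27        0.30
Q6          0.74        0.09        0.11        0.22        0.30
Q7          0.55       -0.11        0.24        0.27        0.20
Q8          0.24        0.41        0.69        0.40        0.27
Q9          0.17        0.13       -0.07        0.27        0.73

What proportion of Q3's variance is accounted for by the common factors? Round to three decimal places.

0.921

h² = 0.18² + (-0.41)² + 0.34² + (-0.74)² + 0.24² = 0.0324 + 0.1681 + 0.1156 + 0.5476 + 0.0576 = 0.9213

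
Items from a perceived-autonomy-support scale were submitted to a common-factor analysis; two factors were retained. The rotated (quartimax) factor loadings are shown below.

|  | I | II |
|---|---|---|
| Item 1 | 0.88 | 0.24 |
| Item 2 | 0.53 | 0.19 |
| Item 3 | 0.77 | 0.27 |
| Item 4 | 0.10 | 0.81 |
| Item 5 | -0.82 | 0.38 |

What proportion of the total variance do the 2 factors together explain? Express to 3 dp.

0.660

Communalities: 0.8320, 0.3170, 0.6658, 0.6661, 0.8168; Σh² = 3.2977.
Total variance with 5 standardized items is 5, so the solution explains 3.2977/5 = 0.6595.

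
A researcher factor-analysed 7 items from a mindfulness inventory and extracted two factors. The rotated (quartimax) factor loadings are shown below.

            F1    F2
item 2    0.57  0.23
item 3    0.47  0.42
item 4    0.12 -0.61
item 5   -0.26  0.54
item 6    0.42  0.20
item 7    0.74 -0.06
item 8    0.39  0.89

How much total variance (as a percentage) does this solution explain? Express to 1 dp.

Communalities: 0.3778, 0.3973, 0.3865, 0.3592, 0.2164, 0.5512, 0.9442; Σh² = 3.2326.
Total variance with 7 standardized items is 7, so the solution explains 3.2326/7 = 0.4618 = 46.18%.

46.2%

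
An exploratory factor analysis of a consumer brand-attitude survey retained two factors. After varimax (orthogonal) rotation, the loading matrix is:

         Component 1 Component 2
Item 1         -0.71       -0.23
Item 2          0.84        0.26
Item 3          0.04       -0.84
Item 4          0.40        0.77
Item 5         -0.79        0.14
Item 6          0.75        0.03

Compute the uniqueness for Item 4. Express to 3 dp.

0.247

h² = 0.40² + 0.77² = 0.1600 + 0.5929 = 0.7529
Uniqueness u² = 1 − h² = 1 − 0.7529 = 0.2471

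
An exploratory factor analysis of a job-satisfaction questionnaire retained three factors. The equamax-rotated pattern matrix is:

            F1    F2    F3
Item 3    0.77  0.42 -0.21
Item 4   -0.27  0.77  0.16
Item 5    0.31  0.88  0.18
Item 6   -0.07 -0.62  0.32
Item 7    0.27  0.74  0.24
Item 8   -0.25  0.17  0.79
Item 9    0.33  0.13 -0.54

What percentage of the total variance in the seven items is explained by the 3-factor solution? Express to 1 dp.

67.3%

SS loadings by factor: 1.0111, 2.5215, 1.1778; total = 4.7104.
Total variance with 7 standardized items is 7, so the solution explains 4.7104/7 = 0.6729 = 67.29%.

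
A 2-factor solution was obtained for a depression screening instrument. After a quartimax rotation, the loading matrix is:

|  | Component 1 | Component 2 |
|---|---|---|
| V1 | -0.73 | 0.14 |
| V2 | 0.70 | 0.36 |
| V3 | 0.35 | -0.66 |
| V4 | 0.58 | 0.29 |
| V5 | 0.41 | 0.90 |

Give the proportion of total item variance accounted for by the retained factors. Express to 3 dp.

Communalities: 0.5525, 0.6196, 0.5581, 0.4205, 0.9781; Σh² = 3.1288.
Total variance with 5 standardized items is 5, so the solution explains 3.1288/5 = 0.6258.

0.626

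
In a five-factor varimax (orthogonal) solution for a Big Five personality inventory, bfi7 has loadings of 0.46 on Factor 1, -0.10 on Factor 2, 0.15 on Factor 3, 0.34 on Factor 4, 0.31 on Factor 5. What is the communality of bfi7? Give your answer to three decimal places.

0.456

h² = 0.46² + (-0.10)² + 0.15² + 0.34² + 0.31² = 0.2116 + 0.0100 + 0.0225 + 0.1156 + 0.0961 = 0.4558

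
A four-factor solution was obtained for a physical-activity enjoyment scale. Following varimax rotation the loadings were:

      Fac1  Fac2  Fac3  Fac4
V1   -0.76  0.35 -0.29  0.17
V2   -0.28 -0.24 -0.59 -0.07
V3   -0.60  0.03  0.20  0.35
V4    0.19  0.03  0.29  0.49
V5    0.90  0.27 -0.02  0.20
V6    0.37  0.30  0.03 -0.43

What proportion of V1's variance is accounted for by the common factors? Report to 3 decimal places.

0.813

h² = (-0.76)² + 0.35² + (-0.29)² + 0.17² = 0.5776 + 0.1225 + 0.0841 + 0.0289 = 0.8131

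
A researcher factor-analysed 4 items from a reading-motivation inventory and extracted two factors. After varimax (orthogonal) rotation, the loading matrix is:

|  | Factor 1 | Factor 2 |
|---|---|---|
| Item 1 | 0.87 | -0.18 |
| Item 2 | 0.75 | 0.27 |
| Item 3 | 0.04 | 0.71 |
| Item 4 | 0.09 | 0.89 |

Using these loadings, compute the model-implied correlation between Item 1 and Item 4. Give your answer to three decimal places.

r̂ = Σ λ_i·λ_j across factors = (0.87)(0.09) + (-0.18)(0.89)
  = +0.0783 -0.1602 = -0.0819

-0.082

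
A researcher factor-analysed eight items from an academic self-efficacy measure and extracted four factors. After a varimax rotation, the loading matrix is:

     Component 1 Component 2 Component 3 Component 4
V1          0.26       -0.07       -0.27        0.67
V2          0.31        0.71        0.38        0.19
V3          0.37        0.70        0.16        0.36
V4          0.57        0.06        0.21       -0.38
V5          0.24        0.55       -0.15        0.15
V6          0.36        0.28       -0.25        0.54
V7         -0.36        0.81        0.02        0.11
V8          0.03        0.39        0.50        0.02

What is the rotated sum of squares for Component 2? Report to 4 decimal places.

SS loadings for Component 2 = (-0.07)² + 0.71² + 0.70² + 0.06² + 0.55² + 0.28² + 0.81² + 0.39² = 0.0049 + 0.5041 + 0.4900 + 0.0036 + 0.3025 + 0.0784 + 0.6561 + 0.1521 = 2.1917

2.1917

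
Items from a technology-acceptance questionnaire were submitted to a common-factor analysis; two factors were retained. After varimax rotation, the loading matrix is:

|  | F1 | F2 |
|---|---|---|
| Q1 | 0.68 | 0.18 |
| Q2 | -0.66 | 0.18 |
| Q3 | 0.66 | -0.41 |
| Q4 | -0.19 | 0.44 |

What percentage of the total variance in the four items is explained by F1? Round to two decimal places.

34.24%

SS loadings for F1 = 0.68² + (-0.66)² + 0.66² + (-0.19)² = 1.3697
With 4 standardized items, total variance = 4. Proportion = 1.3697/4 = 0.3424 → 34.24%.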